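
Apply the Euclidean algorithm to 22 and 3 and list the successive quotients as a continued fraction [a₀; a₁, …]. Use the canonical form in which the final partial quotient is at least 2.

[7; 3]

⌊22/3⌋ = 7, remainder 1
⌊3/1⌋ = 3, remainder 0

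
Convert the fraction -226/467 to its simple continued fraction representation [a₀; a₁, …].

-226 = -1·467 + 241, so a_0 = -1
467 = 1·241 + 226, so a_1 = 1
241 = 1·226 + 15, so a_2 = 1
226 = 15·15 + 1, so a_3 = 15
15 = 15·1 + 0, so a_4 = 15

[-1; 1, 1, 15, 15]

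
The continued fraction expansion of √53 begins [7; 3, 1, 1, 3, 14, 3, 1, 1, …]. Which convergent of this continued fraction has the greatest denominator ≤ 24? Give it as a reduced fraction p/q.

51/7

a_0 = 7: 7/1  (≤ bound)
a_1 = 3: 22/3  (≤ bound)
a_2 = 1: 29/4  (≤ bound)
a_3 = 1: 51/7  (≤ bound)
a_4 = 3: 182/25  (> 24, stop)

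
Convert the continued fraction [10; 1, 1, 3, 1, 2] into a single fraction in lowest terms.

264/25

a_0 = 10: 10/1
a_1 = 1: 11/1
a_2 = 1: 21/2
a_3 = 3: 74/7
a_4 = 1: 95/9
a_5 = 2: 264/25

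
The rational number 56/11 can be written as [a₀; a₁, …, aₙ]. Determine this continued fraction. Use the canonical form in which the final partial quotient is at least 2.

[5; 11]

Apply division with remainder until the remainder is 0:
56 = 5·11 + 1, so a_0 = 5
11 = 11·1 + 0, so a_1 = 11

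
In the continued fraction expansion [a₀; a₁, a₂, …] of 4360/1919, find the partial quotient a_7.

3

4360 ÷ 1919 → quotient 2, remainder 522
1919 ÷ 522 → quotient 3, remainder 353
522 ÷ 353 → quotient 1, remainder 169
353 ÷ 169 → quotient 2, remainder 15
169 ÷ 15 → quotient 11, remainder 4
15 ÷ 4 → quotient 3, remainder 3
4 ÷ 3 → quotient 1, remainder 1
3 ÷ 1 → quotient 3, remainder 0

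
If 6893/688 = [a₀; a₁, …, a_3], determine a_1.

52

Run the Euclidean algorithm, recording each quotient:
⌊6893/688⌋ = 10, remainder 13
⌊688/13⌋ = 52, remainder 12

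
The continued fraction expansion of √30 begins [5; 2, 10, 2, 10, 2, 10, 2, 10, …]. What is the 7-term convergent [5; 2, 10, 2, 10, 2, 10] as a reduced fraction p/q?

Collapse the nested fraction from the inside out:
Start with 10.
2 + 1/(10/1) = 2 + 1/10 = 21/10
10 + 1/(21/10) = 10 + 10/21 = 220/21
2 + 1/(220/21) = 2 + 21/220 = 461/220
10 + 1/(461/220) = 10 + 220/461 = 4830/461
2 + 1/(4830/461) = 2 + 461/4830 = 10121/4830
5 + 1/(10121/4830) = 5 + 4830/10121 = 55435/10121

55435/10121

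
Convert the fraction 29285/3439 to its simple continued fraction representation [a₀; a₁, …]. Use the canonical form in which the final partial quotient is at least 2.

Apply division with remainder until the remainder is 0:
29285 ÷ 3439 → quotient 8, remainder 1773
3439 ÷ 1773 → quotient 1, remainder 1666
1773 ÷ 1666 → quotient 1, remainder 107
1666 ÷ 107 → quotient 15, remainder 61
107 ÷ 61 → quotient 1, remainder 46
61 ÷ 46 → quotient 1, remainder 15
46 ÷ 15 → quotient 3, remainder 1
15 ÷ 1 → quotient 15, remainder 0

[8; 1, 1, 15, 1, 1, 3, 15]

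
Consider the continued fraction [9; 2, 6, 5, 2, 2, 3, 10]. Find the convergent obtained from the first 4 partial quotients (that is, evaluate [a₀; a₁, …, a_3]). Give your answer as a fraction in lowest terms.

a_0 = 9: 9/1
a_1 = 2: 19/2
a_2 = 6: 123/13
a_3 = 5: 634/67

634/67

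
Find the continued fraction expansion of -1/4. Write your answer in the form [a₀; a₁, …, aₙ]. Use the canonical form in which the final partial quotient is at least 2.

[-1; 1, 3]

Run the Euclidean algorithm, recording each quotient:
-1 ÷ 4 → quotient -1, remainder 3
4 ÷ 3 → quotient 1, remainder 1
3 ÷ 1 → quotient 3, remainder 0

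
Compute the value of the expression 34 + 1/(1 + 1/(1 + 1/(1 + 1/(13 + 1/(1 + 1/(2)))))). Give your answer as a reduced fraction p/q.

4471/129

a_0 = 34: 34/1
a_1 = 1: 35/1
a_2 = 1: 69/2
a_3 = 1: 104/3
a_4 = 13: 1421/41
a_5 = 1: 1525/44
a_6 = 2: 4471/129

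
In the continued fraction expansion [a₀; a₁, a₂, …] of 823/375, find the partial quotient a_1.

823 ÷ 375 → quotient 2, remainder 73
375 ÷ 73 → quotient 5, remainder 10

5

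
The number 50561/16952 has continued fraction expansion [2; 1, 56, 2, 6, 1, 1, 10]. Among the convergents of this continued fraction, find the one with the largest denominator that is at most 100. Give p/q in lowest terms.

170/57

a_0 = 2: 2/1  (≤ bound)
a_1 = 1: 3/1  (≤ bound)
a_2 = 56: 170/57  (≤ bound)
a_3 = 2: 343/115  (> 100, stop)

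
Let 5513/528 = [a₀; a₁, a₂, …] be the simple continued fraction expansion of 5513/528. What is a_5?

Apply division with remainder until the remainder is 0:
⌊5513/528⌋ = 10, remainder 233
⌊528/233⌋ = 2, remainder 62
⌊233/62⌋ = 3, remainder 47
⌊62/47⌋ = 1, remainder 15
⌊47/15⌋ = 3, remainder 2
⌊15/2⌋ = 7, remainder 1

7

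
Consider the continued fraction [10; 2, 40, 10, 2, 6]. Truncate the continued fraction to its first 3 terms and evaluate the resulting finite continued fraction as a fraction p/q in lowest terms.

Compute successive convergents:
a_0 = 10: 10/1
a_1 = 2: 21/2
a_2 = 40: 850/81

850/81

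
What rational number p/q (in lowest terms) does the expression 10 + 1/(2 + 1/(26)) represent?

Compute successive convergents:
a_0 = 10: 10/1
a_1 = 2: 21/2
a_2 = 26: 556/53

556/53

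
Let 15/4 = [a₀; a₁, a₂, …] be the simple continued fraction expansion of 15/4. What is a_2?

3

⌊15/4⌋ = 3, remainder 3
⌊4/3⌋ = 1, remainder 1
⌊3/1⌋ = 3, remainder 0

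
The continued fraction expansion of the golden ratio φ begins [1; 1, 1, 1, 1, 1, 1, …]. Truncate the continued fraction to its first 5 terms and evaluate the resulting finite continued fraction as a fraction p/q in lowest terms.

8/5

Start with 1.
1 + 1/(1/1) = 1 + 1/1 = 2/1
1 + 1/(2/1) = 1 + 1/2 = 3/2
1 + 1/(3/2) = 1 + 2/3 = 5/3
1 + 1/(5/3) = 1 + 3/5 = 8/5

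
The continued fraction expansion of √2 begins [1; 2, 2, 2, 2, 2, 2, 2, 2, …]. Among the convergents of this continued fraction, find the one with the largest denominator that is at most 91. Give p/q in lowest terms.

List convergents until the denominator exceeds the bound:
a_0 = 1: 1/1  (≤ bound)
a_1 = 2: 3/2  (≤ bound)
a_2 = 2: 7/5  (≤ bound)
a_3 = 2: 17/12  (≤ bound)
a_4 = 2: 41/29  (≤ bound)
a_5 = 2: 99/70  (≤ bound)
a_6 = 2: 239/169  (> 91, stop)

99/70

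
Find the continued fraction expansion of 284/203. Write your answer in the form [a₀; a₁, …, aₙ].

[1; 2, 1, 1, 40]

Repeatedly divide and take the remainder:
⌊284/203⌋ = 1, remainder 81
⌊203/81⌋ = 2, remainder 41
⌊81/41⌋ = 1, remainder 40
⌊41/40⌋ = 1, remainder 1
⌊40/1⌋ = 40, remainder 0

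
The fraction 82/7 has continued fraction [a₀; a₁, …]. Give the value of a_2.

2

Run the Euclidean algorithm, recording each quotient:
82 ÷ 7 → quotient 11, remainder 5
7 ÷ 5 → quotient 1, remainder 2
5 ÷ 2 → quotient 2, remainder 1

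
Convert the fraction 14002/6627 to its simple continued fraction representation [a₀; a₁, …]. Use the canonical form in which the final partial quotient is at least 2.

Run the Euclidean algorithm, recording each quotient:
⌊14002/6627⌋ = 2, remainder 748
⌊6627/748⌋ = 8, remainder 643
⌊748/643⌋ = 1, remainder 105
⌊643/105⌋ = 6, remainder 13
⌊105/13⌋ = 8, remainder 1
⌊13/1⌋ = 13, remainder 0

[2; 8, 1, 6, 8, 13]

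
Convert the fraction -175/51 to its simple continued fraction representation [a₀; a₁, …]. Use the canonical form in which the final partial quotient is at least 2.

Run the Euclidean algorithm, recording each quotient:
-175 ÷ 51 → quotient -4, remainder 29
51 ÷ 29 → quotient 1, remainder 22
29 ÷ 22 → quotient 1, remainder 7
22 ÷ 7 → quotient 3, remainder 1
7 ÷ 1 → quotient 7, remainder 0

[-4; 1, 1, 3, 7]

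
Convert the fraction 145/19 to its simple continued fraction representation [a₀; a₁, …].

[7; 1, 1, 1, 2, 2]

Apply division with remainder until the remainder is 0:
⌊145/19⌋ = 7, remainder 12
⌊19/12⌋ = 1, remainder 7
⌊12/7⌋ = 1, remainder 5
⌊7/5⌋ = 1, remainder 2
⌊5/2⌋ = 2, remainder 1
⌊2/1⌋ = 2, remainder 0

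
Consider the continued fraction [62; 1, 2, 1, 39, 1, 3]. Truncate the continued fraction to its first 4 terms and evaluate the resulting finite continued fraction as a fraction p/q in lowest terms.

251/4

a_0 = 62: 62/1
a_1 = 1: 63/1
a_2 = 2: 188/3
a_3 = 1: 251/4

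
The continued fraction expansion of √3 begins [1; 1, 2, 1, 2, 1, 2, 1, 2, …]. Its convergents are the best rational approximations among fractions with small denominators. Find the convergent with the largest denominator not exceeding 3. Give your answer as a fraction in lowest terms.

5/3

List convergents until the denominator exceeds the bound:
a_0 = 1: 1/1  (≤ bound)
a_1 = 1: 2/1  (≤ bound)
a_2 = 2: 5/3  (≤ bound)
a_3 = 1: 7/4  (> 3, stop)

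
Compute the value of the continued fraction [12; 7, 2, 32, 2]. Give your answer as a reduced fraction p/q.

12000/989

Start with 2.
32 + 1/(2/1) = 32 + 1/2 = 65/2
2 + 1/(65/2) = 2 + 2/65 = 132/65
7 + 1/(132/65) = 7 + 65/132 = 989/132
12 + 1/(989/132) = 12 + 132/989 = 12000/989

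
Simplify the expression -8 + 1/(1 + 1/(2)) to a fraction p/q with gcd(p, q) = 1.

Start with 2.
1 + 1/(2/1) = 1 + 1/2 = 3/2
-8 + 1/(3/2) = -8 + 2/3 = -22/3

-22/3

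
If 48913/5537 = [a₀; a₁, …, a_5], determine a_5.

Apply division with remainder until the remainder is 0:
⌊48913/5537⌋ = 8, remainder 4617
⌊5537/4617⌋ = 1, remainder 920
⌊4617/920⌋ = 5, remainder 17
⌊920/17⌋ = 54, remainder 2
⌊17/2⌋ = 8, remainder 1
⌊2/1⌋ = 2, remainder 0

2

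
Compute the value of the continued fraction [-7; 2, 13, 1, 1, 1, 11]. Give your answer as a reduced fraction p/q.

-6459/991

Start with 11.
1 + 1/(11/1) = 1 + 1/11 = 12/11
1 + 1/(12/11) = 1 + 11/12 = 23/12
1 + 1/(23/12) = 1 + 12/23 = 35/23
13 + 1/(35/23) = 13 + 23/35 = 478/35
2 + 1/(478/35) = 2 + 35/478 = 991/478
-7 + 1/(991/478) = -7 + 478/991 = -6459/991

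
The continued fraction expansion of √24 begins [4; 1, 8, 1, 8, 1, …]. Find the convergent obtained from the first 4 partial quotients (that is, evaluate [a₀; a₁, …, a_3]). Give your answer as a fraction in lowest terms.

49/10

a_0 = 4: 4/1
a_1 = 1: 5/1
a_2 = 8: 44/9
a_3 = 1: 49/10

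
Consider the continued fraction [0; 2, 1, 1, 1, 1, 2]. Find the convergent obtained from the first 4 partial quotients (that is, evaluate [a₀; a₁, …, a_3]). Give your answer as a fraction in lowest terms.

Use the convergent recurrence hₖ = aₖ·hₖ₋₁ + hₖ₋₂ (and likewise for the denominators kₖ):
a_0 = 0: 0/1
a_1 = 2: 1/2
a_2 = 1: 1/3
a_3 = 1: 2/5

2/5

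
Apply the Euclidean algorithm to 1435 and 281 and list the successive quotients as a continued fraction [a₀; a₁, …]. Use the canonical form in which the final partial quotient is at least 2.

[5; 9, 2, 1, 2, 1, 2]

1435 = 5·281 + 30, so a_0 = 5
281 = 9·30 + 11, so a_1 = 9
30 = 2·11 + 8, so a_2 = 2
11 = 1·8 + 3, so a_3 = 1
8 = 2·3 + 2, so a_4 = 2
3 = 1·2 + 1, so a_5 = 1
2 = 2·1 + 0, so a_6 = 2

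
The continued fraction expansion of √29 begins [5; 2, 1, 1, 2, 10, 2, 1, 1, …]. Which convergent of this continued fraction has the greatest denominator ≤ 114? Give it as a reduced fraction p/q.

List convergents until the denominator exceeds the bound:
a_0 = 5: 5/1  (≤ bound)
a_1 = 2: 11/2  (≤ bound)
a_2 = 1: 16/3  (≤ bound)
a_3 = 1: 27/5  (≤ bound)
a_4 = 2: 70/13  (≤ bound)
a_5 = 10: 727/135  (> 114, stop)

70/13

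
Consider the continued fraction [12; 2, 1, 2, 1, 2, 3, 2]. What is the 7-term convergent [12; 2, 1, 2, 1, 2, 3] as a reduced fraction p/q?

a_0 = 12: 12/1
a_1 = 2: 25/2
a_2 = 1: 37/3
a_3 = 2: 99/8
a_4 = 1: 136/11
a_5 = 2: 371/30
a_6 = 3: 1249/101

1249/101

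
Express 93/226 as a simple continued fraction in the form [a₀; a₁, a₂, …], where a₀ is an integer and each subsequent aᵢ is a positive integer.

[0; 2, 2, 3, 13]

Run the Euclidean algorithm, recording each quotient:
⌊93/226⌋ = 0, remainder 93
⌊226/93⌋ = 2, remainder 40
⌊93/40⌋ = 2, remainder 13
⌊40/13⌋ = 3, remainder 1
⌊13/1⌋ = 13, remainder 0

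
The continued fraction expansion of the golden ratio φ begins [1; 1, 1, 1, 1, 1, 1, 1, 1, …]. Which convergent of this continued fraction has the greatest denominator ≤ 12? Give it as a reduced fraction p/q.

13/8

a_0 = 1: 1/1  (≤ bound)
a_1 = 1: 2/1  (≤ bound)
a_2 = 1: 3/2  (≤ bound)
a_3 = 1: 5/3  (≤ bound)
a_4 = 1: 8/5  (≤ bound)
a_5 = 1: 13/8  (≤ bound)
a_6 = 1: 21/13  (> 12, stop)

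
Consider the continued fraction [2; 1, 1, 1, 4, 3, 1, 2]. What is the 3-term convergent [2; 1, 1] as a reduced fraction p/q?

Starting at the tail and folding back:
Start with 1.
1 + 1/(1/1) = 1 + 1/1 = 2/1
2 + 1/(2/1) = 2 + 1/2 = 5/2

5/2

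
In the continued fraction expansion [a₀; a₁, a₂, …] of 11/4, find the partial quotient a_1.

1

⌊11/4⌋ = 2, remainder 3
⌊4/3⌋ = 1, remainder 1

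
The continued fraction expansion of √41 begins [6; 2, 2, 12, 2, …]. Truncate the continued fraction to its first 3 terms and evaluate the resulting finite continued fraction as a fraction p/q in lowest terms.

Start with 2.
2 + 1/(2/1) = 2 + 1/2 = 5/2
6 + 1/(5/2) = 6 + 2/5 = 32/5

32/5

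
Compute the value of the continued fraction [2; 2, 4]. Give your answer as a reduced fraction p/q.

22/9

a_0 = 2: 2/1
a_1 = 2: 5/2
a_2 = 4: 22/9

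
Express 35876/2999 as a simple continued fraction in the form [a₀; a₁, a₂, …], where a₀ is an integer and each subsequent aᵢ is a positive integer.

Repeatedly divide and take the remainder:
35876 ÷ 2999 → quotient 11, remainder 2887
2999 ÷ 2887 → quotient 1, remainder 112
2887 ÷ 112 → quotient 25, remainder 87
112 ÷ 87 → quotient 1, remainder 25
87 ÷ 25 → quotient 3, remainder 12
25 ÷ 12 → quotient 2, remainder 1
12 ÷ 1 → quotient 12, remainder 0

[11; 1, 25, 1, 3, 2, 12]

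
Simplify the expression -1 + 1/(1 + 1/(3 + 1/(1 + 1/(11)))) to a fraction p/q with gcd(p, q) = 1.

a_0 = -1: -1/1
a_1 = 1: 0/1
a_2 = 3: -1/4
a_3 = 1: -1/5
a_4 = 11: -12/59

-12/59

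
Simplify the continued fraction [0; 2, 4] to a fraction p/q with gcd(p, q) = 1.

4/9

a_0 = 0: 0/1
a_1 = 2: 1/2
a_2 = 4: 4/9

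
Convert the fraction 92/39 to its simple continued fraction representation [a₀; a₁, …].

Run the Euclidean algorithm, recording each quotient:
92 ÷ 39 → quotient 2, remainder 14
39 ÷ 14 → quotient 2, remainder 11
14 ÷ 11 → quotient 1, remainder 3
11 ÷ 3 → quotient 3, remainder 2
3 ÷ 2 → quotient 1, remainder 1
2 ÷ 1 → quotient 2, remainder 0

[2; 2, 1, 3, 1, 2]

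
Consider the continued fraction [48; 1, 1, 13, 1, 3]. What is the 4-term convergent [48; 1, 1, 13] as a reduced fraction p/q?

a_0 = 48: 48/1
a_1 = 1: 49/1
a_2 = 1: 97/2
a_3 = 13: 1310/27

1310/27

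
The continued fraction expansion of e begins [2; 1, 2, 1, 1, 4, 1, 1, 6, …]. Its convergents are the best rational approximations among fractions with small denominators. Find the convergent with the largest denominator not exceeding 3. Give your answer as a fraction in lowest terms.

8/3

a_0 = 2: 2/1  (≤ bound)
a_1 = 1: 3/1  (≤ bound)
a_2 = 2: 8/3  (≤ bound)
a_3 = 1: 11/4  (> 3, stop)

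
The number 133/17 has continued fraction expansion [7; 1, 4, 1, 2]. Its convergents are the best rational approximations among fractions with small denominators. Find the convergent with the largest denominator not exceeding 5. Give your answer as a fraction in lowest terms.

a_0 = 7: 7/1  (≤ bound)
a_1 = 1: 8/1  (≤ bound)
a_2 = 4: 39/5  (≤ bound)
a_3 = 1: 47/6  (> 5, stop)

39/5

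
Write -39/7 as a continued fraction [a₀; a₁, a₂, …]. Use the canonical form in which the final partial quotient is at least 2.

[-6; 2, 3]

-39 = -6·7 + 3, so a_0 = -6
7 = 2·3 + 1, so a_1 = 2
3 = 3·1 + 0, so a_2 = 3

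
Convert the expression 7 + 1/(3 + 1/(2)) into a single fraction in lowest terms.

Work from the innermost term outward:
Start with 2.
3 + 1/(2/1) = 3 + 1/2 = 7/2
7 + 1/(7/2) = 7 + 2/7 = 51/7

51/7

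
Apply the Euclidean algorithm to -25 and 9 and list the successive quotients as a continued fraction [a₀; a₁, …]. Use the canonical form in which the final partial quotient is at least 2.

[-3; 4, 2]

Run the Euclidean algorithm, recording each quotient:
-25 ÷ 9 → quotient -3, remainder 2
9 ÷ 2 → quotient 4, remainder 1
2 ÷ 1 → quotient 2, remainder 0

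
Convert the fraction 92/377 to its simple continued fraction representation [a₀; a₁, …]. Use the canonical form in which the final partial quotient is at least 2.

92 ÷ 377 → quotient 0, remainder 92
377 ÷ 92 → quotient 4, remainder 9
92 ÷ 9 → quotient 10, remainder 2
9 ÷ 2 → quotient 4, remainder 1
2 ÷ 1 → quotient 2, remainder 0

[0; 4, 10, 4, 2]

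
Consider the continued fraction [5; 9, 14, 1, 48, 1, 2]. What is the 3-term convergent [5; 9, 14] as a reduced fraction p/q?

649/127

Start with 14.
9 + 1/(14/1) = 9 + 1/14 = 127/14
5 + 1/(127/14) = 5 + 14/127 = 649/127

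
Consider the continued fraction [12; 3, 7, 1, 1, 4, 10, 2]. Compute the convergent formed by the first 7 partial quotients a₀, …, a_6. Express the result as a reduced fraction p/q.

a_0 = 12: 12/1
a_1 = 3: 37/3
a_2 = 7: 271/22
a_3 = 1: 308/25
a_4 = 1: 579/47
a_5 = 4: 2624/213
a_6 = 10: 26819/2177

26819/2177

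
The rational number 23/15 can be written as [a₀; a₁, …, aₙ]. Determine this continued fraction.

[1; 1, 1, 7]

⌊23/15⌋ = 1, remainder 8
⌊15/8⌋ = 1, remainder 7
⌊8/7⌋ = 1, remainder 1
⌊7/1⌋ = 7, remainder 0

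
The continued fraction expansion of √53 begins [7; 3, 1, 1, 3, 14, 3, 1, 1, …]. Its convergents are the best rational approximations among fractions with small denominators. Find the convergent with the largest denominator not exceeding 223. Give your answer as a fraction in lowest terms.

182/25

List convergents until the denominator exceeds the bound:
a_0 = 7: 7/1  (≤ bound)
a_1 = 3: 22/3  (≤ bound)
a_2 = 1: 29/4  (≤ bound)
a_3 = 1: 51/7  (≤ bound)
a_4 = 3: 182/25  (≤ bound)
a_5 = 14: 2599/357  (> 223, stop)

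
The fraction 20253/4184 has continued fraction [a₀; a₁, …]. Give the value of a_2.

⌊20253/4184⌋ = 4, remainder 3517
⌊4184/3517⌋ = 1, remainder 667
⌊3517/667⌋ = 5, remainder 182

5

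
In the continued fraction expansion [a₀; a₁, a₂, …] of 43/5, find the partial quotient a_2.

Run the Euclidean algorithm, recording each quotient:
⌊43/5⌋ = 8, remainder 3
⌊5/3⌋ = 1, remainder 2
⌊3/2⌋ = 1, remainder 1

1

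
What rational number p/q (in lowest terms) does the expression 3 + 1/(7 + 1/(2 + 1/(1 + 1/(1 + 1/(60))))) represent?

7029/2242

Compute successive convergents:
a_0 = 3: 3/1
a_1 = 7: 22/7
a_2 = 2: 47/15
a_3 = 1: 69/22
a_4 = 1: 116/37
a_5 = 60: 7029/2242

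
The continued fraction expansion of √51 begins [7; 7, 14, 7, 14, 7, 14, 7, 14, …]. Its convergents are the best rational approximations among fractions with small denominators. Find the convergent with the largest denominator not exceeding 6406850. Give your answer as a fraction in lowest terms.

7068593/989801

a_0 = 7: 7/1  (≤ bound)
a_1 = 7: 50/7  (≤ bound)
a_2 = 14: 707/99  (≤ bound)
a_3 = 7: 4999/700  (≤ bound)
a_4 = 14: 70693/9899  (≤ bound)
a_5 = 7: 499850/69993  (≤ bound)
a_6 = 14: 7068593/989801  (≤ bound)
a_7 = 7: 49980001/6998600  (> 6406850, stop)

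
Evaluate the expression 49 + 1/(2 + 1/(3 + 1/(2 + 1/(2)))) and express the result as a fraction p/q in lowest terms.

Work from the innermost term outward:
Start with 2.
2 + 1/(2/1) = 2 + 1/2 = 5/2
3 + 1/(5/2) = 3 + 2/5 = 17/5
2 + 1/(17/5) = 2 + 5/17 = 39/17
49 + 1/(39/17) = 49 + 17/39 = 1928/39

1928/39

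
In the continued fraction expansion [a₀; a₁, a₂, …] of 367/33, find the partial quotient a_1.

Apply division with remainder until the remainder is 0:
367 ÷ 33 → quotient 11, remainder 4
33 ÷ 4 → quotient 8, remainder 1

8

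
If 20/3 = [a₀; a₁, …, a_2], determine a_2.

Repeatedly divide and take the remainder:
20 = 6·3 + 2, so a_0 = 6
3 = 1·2 + 1, so a_1 = 1
2 = 2·1 + 0, so a_2 = 2

2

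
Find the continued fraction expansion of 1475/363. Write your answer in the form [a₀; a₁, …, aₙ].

[4; 15, 1, 3, 1, 1, 2]

Repeatedly divide and take the remainder:
⌊1475/363⌋ = 4, remainder 23
⌊363/23⌋ = 15, remainder 18
⌊23/18⌋ = 1, remainder 5
⌊18/5⌋ = 3, remainder 3
⌊5/3⌋ = 1, remainder 2
⌊3/2⌋ = 1, remainder 1
⌊2/1⌋ = 2, remainder 0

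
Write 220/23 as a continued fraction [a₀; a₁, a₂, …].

[9; 1, 1, 3, 3]

220 ÷ 23 → quotient 9, remainder 13
23 ÷ 13 → quotient 1, remainder 10
13 ÷ 10 → quotient 1, remainder 3
10 ÷ 3 → quotient 3, remainder 1
3 ÷ 1 → quotient 3, remainder 0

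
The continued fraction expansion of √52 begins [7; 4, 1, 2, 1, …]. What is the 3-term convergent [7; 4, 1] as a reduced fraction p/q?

36/5

Start with 1.
4 + 1/(1/1) = 4 + 1/1 = 5/1
7 + 1/(5/1) = 7 + 1/5 = 36/5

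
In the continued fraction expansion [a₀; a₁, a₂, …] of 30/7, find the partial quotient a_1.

3

Repeatedly divide and take the remainder:
30 = 4·7 + 2, so a_0 = 4
7 = 3·2 + 1, so a_1 = 3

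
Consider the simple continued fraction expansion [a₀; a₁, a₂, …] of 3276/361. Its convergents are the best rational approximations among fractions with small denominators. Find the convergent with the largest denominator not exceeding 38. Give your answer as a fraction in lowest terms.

a_0 = 9: 9/1  (≤ bound)
a_1 = 13: 118/13  (≤ bound)
a_2 = 2: 245/27  (≤ bound)
a_3 = 1: 363/40  (> 38, stop)

245/27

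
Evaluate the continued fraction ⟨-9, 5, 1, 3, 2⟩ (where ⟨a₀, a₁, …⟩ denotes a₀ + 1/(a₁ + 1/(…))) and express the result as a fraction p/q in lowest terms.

-459/52

Start with 2.
3 + 1/(2/1) = 3 + 1/2 = 7/2
1 + 1/(7/2) = 1 + 2/7 = 9/7
5 + 1/(9/7) = 5 + 7/9 = 52/9
-9 + 1/(52/9) = -9 + 9/52 = -459/52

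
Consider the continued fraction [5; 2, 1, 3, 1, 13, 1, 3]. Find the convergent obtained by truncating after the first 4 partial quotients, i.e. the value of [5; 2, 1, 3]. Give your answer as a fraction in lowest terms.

Start with 3.
1 + 1/(3/1) = 1 + 1/3 = 4/3
2 + 1/(4/3) = 2 + 3/4 = 11/4
5 + 1/(11/4) = 5 + 4/11 = 59/11

59/11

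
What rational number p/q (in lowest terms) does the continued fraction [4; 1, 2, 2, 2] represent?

Start with 2.
2 + 1/(2/1) = 2 + 1/2 = 5/2
2 + 1/(5/2) = 2 + 2/5 = 12/5
1 + 1/(12/5) = 1 + 5/12 = 17/12
4 + 1/(17/12) = 4 + 12/17 = 80/17

80/17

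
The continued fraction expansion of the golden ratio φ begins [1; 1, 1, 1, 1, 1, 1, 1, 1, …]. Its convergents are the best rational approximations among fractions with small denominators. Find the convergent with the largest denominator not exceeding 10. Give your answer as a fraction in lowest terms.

a_0 = 1: 1/1  (≤ bound)
a_1 = 1: 2/1  (≤ bound)
a_2 = 1: 3/2  (≤ bound)
a_3 = 1: 5/3  (≤ bound)
a_4 = 1: 8/5  (≤ bound)
a_5 = 1: 13/8  (≤ bound)
a_6 = 1: 21/13  (> 10, stop)

13/8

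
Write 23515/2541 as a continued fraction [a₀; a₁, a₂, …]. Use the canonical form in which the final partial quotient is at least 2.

[9; 3, 1, 14, 43]

23515 = 9·2541 + 646, so a_0 = 9
2541 = 3·646 + 603, so a_1 = 3
646 = 1·603 + 43, so a_2 = 1
603 = 14·43 + 1, so a_3 = 14
43 = 43·1 + 0, so a_4 = 43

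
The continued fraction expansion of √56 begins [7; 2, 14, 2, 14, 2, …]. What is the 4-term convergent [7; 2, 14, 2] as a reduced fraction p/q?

449/60

a_0 = 7: 7/1
a_1 = 2: 15/2
a_2 = 14: 217/29
a_3 = 2: 449/60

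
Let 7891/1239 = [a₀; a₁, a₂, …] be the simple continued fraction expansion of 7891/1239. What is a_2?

1

7891 = 6·1239 + 457, so a_0 = 6
1239 = 2·457 + 325, so a_1 = 2
457 = 1·325 + 132, so a_2 = 1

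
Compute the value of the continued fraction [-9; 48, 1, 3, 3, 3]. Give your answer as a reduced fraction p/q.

Build up convergents one term at a time:
a_0 = -9: -9/1
a_1 = 48: -431/48
a_2 = 1: -440/49
a_3 = 3: -1751/195
a_4 = 3: -5693/634
a_5 = 3: -18830/2097

-18830/2097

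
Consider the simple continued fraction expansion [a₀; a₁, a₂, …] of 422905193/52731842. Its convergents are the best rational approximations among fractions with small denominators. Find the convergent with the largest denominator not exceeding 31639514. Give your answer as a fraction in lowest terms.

27926976/3482201

a_0 = 8: 8/1  (≤ bound)
a_1 = 50: 401/50  (≤ bound)
a_2 = 5: 2013/251  (≤ bound)
a_3 = 38: 76895/9588  (≤ bound)
a_4 = 51: 3923658/489239  (≤ bound)
a_5 = 1: 4000553/498827  (≤ bound)
a_6 = 6: 27926976/3482201  (≤ bound)
a_7 = 15: 422905193/52731842  (> 31639514, stop)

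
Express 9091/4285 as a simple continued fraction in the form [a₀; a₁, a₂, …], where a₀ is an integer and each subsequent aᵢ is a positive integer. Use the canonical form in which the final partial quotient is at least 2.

⌊9091/4285⌋ = 2, remainder 521
⌊4285/521⌋ = 8, remainder 117
⌊521/117⌋ = 4, remainder 53
⌊117/53⌋ = 2, remainder 11
⌊53/11⌋ = 4, remainder 9
⌊11/9⌋ = 1, remainder 2
⌊9/2⌋ = 4, remainder 1
⌊2/1⌋ = 2, remainder 0

[2; 8, 4, 2, 4, 1, 4, 2]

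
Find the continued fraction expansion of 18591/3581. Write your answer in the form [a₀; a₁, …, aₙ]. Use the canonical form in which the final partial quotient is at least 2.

18591 ÷ 3581 → quotient 5, remainder 686
3581 ÷ 686 → quotient 5, remainder 151
686 ÷ 151 → quotient 4, remainder 82
151 ÷ 82 → quotient 1, remainder 69
82 ÷ 69 → quotient 1, remainder 13
69 ÷ 13 → quotient 5, remainder 4
13 ÷ 4 → quotient 3, remainder 1
4 ÷ 1 → quotient 4, remainder 0

[5; 5, 4, 1, 1, 5, 3, 4]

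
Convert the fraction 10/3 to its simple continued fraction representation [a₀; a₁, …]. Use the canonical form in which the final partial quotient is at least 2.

[3; 3]

Apply division with remainder until the remainder is 0:
⌊10/3⌋ = 3, remainder 1
⌊3/1⌋ = 3, remainder 0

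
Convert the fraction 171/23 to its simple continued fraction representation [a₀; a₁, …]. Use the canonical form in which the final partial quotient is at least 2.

[7; 2, 3, 3]

Repeatedly divide and take the remainder:
171 = 7·23 + 10, so a_0 = 7
23 = 2·10 + 3, so a_1 = 2
10 = 3·3 + 1, so a_2 = 3
3 = 3·1 + 0, so a_3 = 3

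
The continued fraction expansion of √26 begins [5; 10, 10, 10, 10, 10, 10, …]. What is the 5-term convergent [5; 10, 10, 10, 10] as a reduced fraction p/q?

52525/10301

Use the convergent recurrence hₖ = aₖ·hₖ₋₁ + hₖ₋₂ (and likewise for the denominators kₖ):
a_0 = 5: 5/1
a_1 = 10: 51/10
a_2 = 10: 515/101
a_3 = 10: 5201/1020
a_4 = 10: 52525/10301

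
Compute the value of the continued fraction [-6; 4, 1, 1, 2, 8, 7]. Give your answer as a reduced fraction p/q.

-7945/1374

Compute successive convergents:
a_0 = -6: -6/1
a_1 = 4: -23/4
a_2 = 1: -29/5
a_3 = 1: -52/9
a_4 = 2: -133/23
a_5 = 8: -1116/193
a_6 = 7: -7945/1374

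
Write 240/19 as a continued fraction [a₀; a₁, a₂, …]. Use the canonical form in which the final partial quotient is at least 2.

[12; 1, 1, 1, 2, 2]

240 ÷ 19 → quotient 12, remainder 12
19 ÷ 12 → quotient 1, remainder 7
12 ÷ 7 → quotient 1, remainder 5
7 ÷ 5 → quotient 1, remainder 2
5 ÷ 2 → quotient 2, remainder 1
2 ÷ 1 → quotient 2, remainder 0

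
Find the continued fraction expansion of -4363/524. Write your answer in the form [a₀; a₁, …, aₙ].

⌊-4363/524⌋ = -9, remainder 353
⌊524/353⌋ = 1, remainder 171
⌊353/171⌋ = 2, remainder 11
⌊171/11⌋ = 15, remainder 6
⌊11/6⌋ = 1, remainder 5
⌊6/5⌋ = 1, remainder 1
⌊5/1⌋ = 5, remainder 0

[-9; 1, 2, 15, 1, 1, 5]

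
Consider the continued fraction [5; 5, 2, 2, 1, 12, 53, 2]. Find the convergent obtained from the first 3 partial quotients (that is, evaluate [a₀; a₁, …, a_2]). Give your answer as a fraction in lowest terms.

57/11

Start with 2.
5 + 1/(2/1) = 5 + 1/2 = 11/2
5 + 1/(11/2) = 5 + 2/11 = 57/11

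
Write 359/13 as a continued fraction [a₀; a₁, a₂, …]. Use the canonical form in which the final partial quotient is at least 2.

[27; 1, 1, 1, 1, 2]

Run the Euclidean algorithm, recording each quotient:
359 ÷ 13 → quotient 27, remainder 8
13 ÷ 8 → quotient 1, remainder 5
8 ÷ 5 → quotient 1, remainder 3
5 ÷ 3 → quotient 1, remainder 2
3 ÷ 2 → quotient 1, remainder 1
2 ÷ 1 → quotient 2, remainder 0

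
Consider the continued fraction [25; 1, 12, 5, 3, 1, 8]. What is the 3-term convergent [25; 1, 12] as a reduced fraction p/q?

337/13

a_0 = 25: 25/1
a_1 = 1: 26/1
a_2 = 12: 337/13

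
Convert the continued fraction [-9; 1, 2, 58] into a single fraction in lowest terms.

-1458/175

Build up convergents one term at a time:
a_0 = -9: -9/1
a_1 = 1: -8/1
a_2 = 2: -25/3
a_3 = 58: -1458/175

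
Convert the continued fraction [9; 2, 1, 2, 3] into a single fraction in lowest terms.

a_0 = 9: 9/1
a_1 = 2: 19/2
a_2 = 1: 28/3
a_3 = 2: 75/8
a_4 = 3: 253/27

253/27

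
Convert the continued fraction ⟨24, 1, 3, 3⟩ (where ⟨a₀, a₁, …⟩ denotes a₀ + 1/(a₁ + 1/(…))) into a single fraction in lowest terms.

Start with 3.
3 + 1/(3/1) = 3 + 1/3 = 10/3
1 + 1/(10/3) = 1 + 3/10 = 13/10
24 + 1/(13/10) = 24 + 10/13 = 322/13

322/13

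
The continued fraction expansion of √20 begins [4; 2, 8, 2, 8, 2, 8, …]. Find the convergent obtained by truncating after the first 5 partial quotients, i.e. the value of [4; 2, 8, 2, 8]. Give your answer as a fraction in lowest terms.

Start with 8.
2 + 1/(8/1) = 2 + 1/8 = 17/8
8 + 1/(17/8) = 8 + 8/17 = 144/17
2 + 1/(144/17) = 2 + 17/144 = 305/144
4 + 1/(305/144) = 4 + 144/305 = 1364/305

1364/305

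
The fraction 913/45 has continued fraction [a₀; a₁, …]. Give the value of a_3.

913 = 20·45 + 13, so a_0 = 20
45 = 3·13 + 6, so a_1 = 3
13 = 2·6 + 1, so a_2 = 2
6 = 6·1 + 0, so a_3 = 6

6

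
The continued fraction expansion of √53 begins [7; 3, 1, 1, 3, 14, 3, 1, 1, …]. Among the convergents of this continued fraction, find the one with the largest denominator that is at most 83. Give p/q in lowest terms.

a_0 = 7: 7/1  (≤ bound)
a_1 = 3: 22/3  (≤ bound)
a_2 = 1: 29/4  (≤ bound)
a_3 = 1: 51/7  (≤ bound)
a_4 = 3: 182/25  (≤ bound)
a_5 = 14: 2599/357  (> 83, stop)

182/25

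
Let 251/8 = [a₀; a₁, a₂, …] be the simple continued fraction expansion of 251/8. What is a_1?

251 = 31·8 + 3, so a_0 = 31
8 = 2·3 + 2, so a_1 = 2

2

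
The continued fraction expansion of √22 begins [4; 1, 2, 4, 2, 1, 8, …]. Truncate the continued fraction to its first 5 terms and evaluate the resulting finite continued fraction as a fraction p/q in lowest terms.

136/29

Build up convergents one term at a time:
a_0 = 4: 4/1
a_1 = 1: 5/1
a_2 = 2: 14/3
a_3 = 4: 61/13
a_4 = 2: 136/29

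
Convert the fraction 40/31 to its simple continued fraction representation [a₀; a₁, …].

⌊40/31⌋ = 1, remainder 9
⌊31/9⌋ = 3, remainder 4
⌊9/4⌋ = 2, remainder 1
⌊4/1⌋ = 4, remainder 0

[1; 3, 2, 4]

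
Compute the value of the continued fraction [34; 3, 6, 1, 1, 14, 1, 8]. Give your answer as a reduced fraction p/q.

195333/5692

Build up convergents one term at a time:
a_0 = 34: 34/1
a_1 = 3: 103/3
a_2 = 6: 652/19
a_3 = 1: 755/22
a_4 = 1: 1407/41
a_5 = 14: 20453/596
a_6 = 1: 21860/637
a_7 = 8: 195333/5692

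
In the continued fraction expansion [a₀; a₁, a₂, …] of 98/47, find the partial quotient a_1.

98 ÷ 47 → quotient 2, remainder 4
47 ÷ 4 → quotient 11, remainder 3

11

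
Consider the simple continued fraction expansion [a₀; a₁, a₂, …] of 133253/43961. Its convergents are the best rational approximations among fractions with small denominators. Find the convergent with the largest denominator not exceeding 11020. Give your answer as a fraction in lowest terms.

a_0 = 3: 3/1  (≤ bound)
a_1 = 32: 97/32  (≤ bound)
a_2 = 11: 1070/353  (≤ bound)
a_3 = 3: 3307/1091  (≤ bound)
a_4 = 9: 30833/10172  (≤ bound)
a_5 = 1: 34140/11263  (> 11020, stop)

30833/10172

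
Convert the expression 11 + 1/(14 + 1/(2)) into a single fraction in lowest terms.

Start with 2.
14 + 1/(2/1) = 14 + 1/2 = 29/2
11 + 1/(29/2) = 11 + 2/29 = 321/29

321/29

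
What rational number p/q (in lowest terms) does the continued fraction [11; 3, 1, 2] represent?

a_0 = 11: 11/1
a_1 = 3: 34/3
a_2 = 1: 45/4
a_3 = 2: 124/11

124/11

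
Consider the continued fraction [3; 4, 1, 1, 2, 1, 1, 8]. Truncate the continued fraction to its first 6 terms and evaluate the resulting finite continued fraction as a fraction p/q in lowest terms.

Compute successive convergents:
a_0 = 3: 3/1
a_1 = 4: 13/4
a_2 = 1: 16/5
a_3 = 1: 29/9
a_4 = 2: 74/23
a_5 = 1: 103/32

103/32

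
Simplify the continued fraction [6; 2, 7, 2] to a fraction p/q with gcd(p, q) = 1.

a_0 = 6: 6/1
a_1 = 2: 13/2
a_2 = 7: 97/15
a_3 = 2: 207/32

207/32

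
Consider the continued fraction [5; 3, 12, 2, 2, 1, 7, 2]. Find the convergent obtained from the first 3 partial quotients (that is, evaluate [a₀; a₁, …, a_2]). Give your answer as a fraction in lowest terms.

197/37

Start with 12.
3 + 1/(12/1) = 3 + 1/12 = 37/12
5 + 1/(37/12) = 5 + 12/37 = 197/37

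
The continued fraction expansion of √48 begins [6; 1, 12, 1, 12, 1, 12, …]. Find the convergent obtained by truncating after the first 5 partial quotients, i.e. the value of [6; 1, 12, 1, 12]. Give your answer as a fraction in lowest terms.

1254/181

Work from the innermost term outward:
Start with 12.
1 + 1/(12/1) = 1 + 1/12 = 13/12
12 + 1/(13/12) = 12 + 12/13 = 168/13
1 + 1/(168/13) = 1 + 13/168 = 181/168
6 + 1/(181/168) = 6 + 168/181 = 1254/181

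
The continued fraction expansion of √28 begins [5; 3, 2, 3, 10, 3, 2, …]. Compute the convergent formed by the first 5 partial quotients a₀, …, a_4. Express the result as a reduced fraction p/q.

1307/247

Compute successive convergents:
a_0 = 5: 5/1
a_1 = 3: 16/3
a_2 = 2: 37/7
a_3 = 3: 127/24
a_4 = 10: 1307/247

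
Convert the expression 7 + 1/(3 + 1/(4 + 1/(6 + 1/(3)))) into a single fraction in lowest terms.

1871/256

Build up convergents one term at a time:
a_0 = 7: 7/1
a_1 = 3: 22/3
a_2 = 4: 95/13
a_3 = 6: 592/81
a_4 = 3: 1871/256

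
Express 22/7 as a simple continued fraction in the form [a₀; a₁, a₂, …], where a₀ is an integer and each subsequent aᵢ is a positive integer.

22 ÷ 7 → quotient 3, remainder 1
7 ÷ 1 → quotient 7, remainder 0

[3; 7]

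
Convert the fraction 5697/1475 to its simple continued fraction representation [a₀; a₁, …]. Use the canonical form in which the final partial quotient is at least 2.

5697 = 3·1475 + 1272, so a_0 = 3
1475 = 1·1272 + 203, so a_1 = 1
1272 = 6·203 + 54, so a_2 = 6
203 = 3·54 + 41, so a_3 = 3
54 = 1·41 + 13, so a_4 = 1
41 = 3·13 + 2, so a_5 = 3
13 = 6·2 + 1, so a_6 = 6
2 = 2·1 + 0, so a_7 = 2

[3; 1, 6, 3, 1, 3, 6, 2]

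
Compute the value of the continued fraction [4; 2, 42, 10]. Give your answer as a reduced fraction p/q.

Work from the innermost term outward:
Start with 10.
42 + 1/(10/1) = 42 + 1/10 = 421/10
2 + 1/(421/10) = 2 + 10/421 = 852/421
4 + 1/(852/421) = 4 + 421/852 = 3829/852

3829/852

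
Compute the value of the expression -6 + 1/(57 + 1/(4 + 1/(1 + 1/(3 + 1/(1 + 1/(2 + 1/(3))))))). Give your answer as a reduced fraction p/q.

a_0 = -6: -6/1
a_1 = 57: -341/57
a_2 = 4: -1370/229
a_3 = 1: -1711/286
a_4 = 3: -6503/1087
a_5 = 1: -8214/1373
a_6 = 2: -22931/3833
a_7 = 3: -77007/12872

-77007/12872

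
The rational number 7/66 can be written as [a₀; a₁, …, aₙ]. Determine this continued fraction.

7 = 0·66 + 7, so a_0 = 0
66 = 9·7 + 3, so a_1 = 9
7 = 2·3 + 1, so a_2 = 2
3 = 3·1 + 0, so a_3 = 3

[0; 9, 2, 3]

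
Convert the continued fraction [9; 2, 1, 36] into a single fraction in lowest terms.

1027/110

a_0 = 9: 9/1
a_1 = 2: 19/2
a_2 = 1: 28/3
a_3 = 36: 1027/110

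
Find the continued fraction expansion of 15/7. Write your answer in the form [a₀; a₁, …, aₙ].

Apply division with remainder until the remainder is 0:
15 = 2·7 + 1, so a_0 = 2
7 = 7·1 + 0, so a_1 = 7

[2; 7]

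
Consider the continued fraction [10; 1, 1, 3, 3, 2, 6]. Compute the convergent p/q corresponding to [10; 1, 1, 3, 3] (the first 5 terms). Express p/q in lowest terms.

a_0 = 10: 10/1
a_1 = 1: 11/1
a_2 = 1: 21/2
a_3 = 3: 74/7
a_4 = 3: 243/23

243/23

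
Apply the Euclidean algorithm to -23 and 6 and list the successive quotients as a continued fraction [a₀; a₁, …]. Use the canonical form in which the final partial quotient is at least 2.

-23 ÷ 6 → quotient -4, remainder 1
6 ÷ 1 → quotient 6, remainder 0

[-4; 6]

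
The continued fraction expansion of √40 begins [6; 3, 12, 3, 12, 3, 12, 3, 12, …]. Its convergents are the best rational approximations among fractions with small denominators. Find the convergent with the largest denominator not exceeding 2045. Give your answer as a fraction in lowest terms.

List convergents until the denominator exceeds the bound:
a_0 = 6: 6/1  (≤ bound)
a_1 = 3: 19/3  (≤ bound)
a_2 = 12: 234/37  (≤ bound)
a_3 = 3: 721/114  (≤ bound)
a_4 = 12: 8886/1405  (≤ bound)
a_5 = 3: 27379/4329  (> 2045, stop)

8886/1405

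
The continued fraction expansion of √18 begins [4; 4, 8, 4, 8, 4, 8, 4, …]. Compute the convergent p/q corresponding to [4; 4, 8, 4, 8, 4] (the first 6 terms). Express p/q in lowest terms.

Collapse the nested fraction from the inside out:
Start with 4.
8 + 1/(4/1) = 8 + 1/4 = 33/4
4 + 1/(33/4) = 4 + 4/33 = 136/33
8 + 1/(136/33) = 8 + 33/136 = 1121/136
4 + 1/(1121/136) = 4 + 136/1121 = 4620/1121
4 + 1/(4620/1121) = 4 + 1121/4620 = 19601/4620

19601/4620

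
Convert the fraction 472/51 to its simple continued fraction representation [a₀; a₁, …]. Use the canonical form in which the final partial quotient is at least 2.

[9; 3, 1, 12]

472 = 9·51 + 13, so a_0 = 9
51 = 3·13 + 12, so a_1 = 3
13 = 1·12 + 1, so a_2 = 1
12 = 12·1 + 0, so a_3 = 12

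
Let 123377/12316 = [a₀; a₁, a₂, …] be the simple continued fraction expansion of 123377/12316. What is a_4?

10

123377 = 10·12316 + 217, so a_0 = 10
12316 = 56·217 + 164, so a_1 = 56
217 = 1·164 + 53, so a_2 = 1
164 = 3·53 + 5, so a_3 = 3
53 = 10·5 + 3, so a_4 = 10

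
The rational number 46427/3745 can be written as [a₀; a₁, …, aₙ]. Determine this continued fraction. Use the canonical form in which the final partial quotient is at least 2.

[12; 2, 1, 1, 13, 55]

⌊46427/3745⌋ = 12, remainder 1487
⌊3745/1487⌋ = 2, remainder 771
⌊1487/771⌋ = 1, remainder 716
⌊771/716⌋ = 1, remainder 55
⌊716/55⌋ = 13, remainder 1
⌊55/1⌋ = 55, remainder 0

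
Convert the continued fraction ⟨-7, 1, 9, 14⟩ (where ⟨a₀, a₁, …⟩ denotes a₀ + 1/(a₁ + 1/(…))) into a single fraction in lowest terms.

-860/141

Start with 14.
9 + 1/(14/1) = 9 + 1/14 = 127/14
1 + 1/(127/14) = 1 + 14/127 = 141/127
-7 + 1/(141/127) = -7 + 127/141 = -860/141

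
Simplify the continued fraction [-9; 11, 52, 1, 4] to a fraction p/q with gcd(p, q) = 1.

-25917/2909

Work from the innermost term outward:
Start with 4.
1 + 1/(4/1) = 1 + 1/4 = 5/4
52 + 1/(5/4) = 52 + 4/5 = 264/5
11 + 1/(264/5) = 11 + 5/264 = 2909/264
-9 + 1/(2909/264) = -9 + 264/2909 = -25917/2909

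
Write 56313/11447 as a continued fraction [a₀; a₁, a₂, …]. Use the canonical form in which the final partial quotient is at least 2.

⌊56313/11447⌋ = 4, remainder 10525
⌊11447/10525⌋ = 1, remainder 922
⌊10525/922⌋ = 11, remainder 383
⌊922/383⌋ = 2, remainder 156
⌊383/156⌋ = 2, remainder 71
⌊156/71⌋ = 2, remainder 14
⌊71/14⌋ = 5, remainder 1
⌊14/1⌋ = 14, remainder 0

[4; 1, 11, 2, 2, 2, 5, 14]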